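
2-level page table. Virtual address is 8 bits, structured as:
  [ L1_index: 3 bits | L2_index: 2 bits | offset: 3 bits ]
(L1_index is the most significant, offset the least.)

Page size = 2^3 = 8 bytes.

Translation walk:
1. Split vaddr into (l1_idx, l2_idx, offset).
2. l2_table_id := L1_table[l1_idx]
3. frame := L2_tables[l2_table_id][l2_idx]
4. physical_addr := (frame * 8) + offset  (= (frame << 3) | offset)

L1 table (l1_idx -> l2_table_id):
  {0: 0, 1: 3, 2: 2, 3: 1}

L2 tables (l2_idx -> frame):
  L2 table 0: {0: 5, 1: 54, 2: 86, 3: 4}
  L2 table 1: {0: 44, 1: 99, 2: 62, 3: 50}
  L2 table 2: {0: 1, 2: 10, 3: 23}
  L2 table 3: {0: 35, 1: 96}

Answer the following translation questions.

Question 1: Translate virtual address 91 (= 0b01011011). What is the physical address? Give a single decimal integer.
Answer: 187

Derivation:
vaddr = 91 = 0b01011011
Split: l1_idx=2, l2_idx=3, offset=3
L1[2] = 2
L2[2][3] = 23
paddr = 23 * 8 + 3 = 187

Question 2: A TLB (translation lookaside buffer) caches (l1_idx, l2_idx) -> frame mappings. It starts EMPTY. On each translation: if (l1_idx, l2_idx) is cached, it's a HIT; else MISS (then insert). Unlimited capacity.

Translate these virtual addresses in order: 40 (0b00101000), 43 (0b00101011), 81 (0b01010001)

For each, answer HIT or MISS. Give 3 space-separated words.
Answer: MISS HIT MISS

Derivation:
vaddr=40: (1,1) not in TLB -> MISS, insert
vaddr=43: (1,1) in TLB -> HIT
vaddr=81: (2,2) not in TLB -> MISS, insert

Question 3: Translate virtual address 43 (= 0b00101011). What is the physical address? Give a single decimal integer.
vaddr = 43 = 0b00101011
Split: l1_idx=1, l2_idx=1, offset=3
L1[1] = 3
L2[3][1] = 96
paddr = 96 * 8 + 3 = 771

Answer: 771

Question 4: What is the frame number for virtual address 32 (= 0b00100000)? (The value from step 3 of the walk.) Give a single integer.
vaddr = 32: l1_idx=1, l2_idx=0
L1[1] = 3; L2[3][0] = 35

Answer: 35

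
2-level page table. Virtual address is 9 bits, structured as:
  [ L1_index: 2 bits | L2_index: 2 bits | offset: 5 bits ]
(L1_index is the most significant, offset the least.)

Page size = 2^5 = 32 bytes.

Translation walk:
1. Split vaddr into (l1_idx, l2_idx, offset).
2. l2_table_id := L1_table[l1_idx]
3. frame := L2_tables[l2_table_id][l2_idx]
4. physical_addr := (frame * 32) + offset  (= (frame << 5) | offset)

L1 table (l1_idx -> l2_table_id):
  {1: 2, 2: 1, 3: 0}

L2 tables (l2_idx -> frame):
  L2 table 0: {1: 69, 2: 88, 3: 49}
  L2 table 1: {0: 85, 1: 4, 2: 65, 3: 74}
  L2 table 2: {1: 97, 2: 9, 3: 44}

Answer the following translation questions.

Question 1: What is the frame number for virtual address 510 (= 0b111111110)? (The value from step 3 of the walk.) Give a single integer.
Answer: 49

Derivation:
vaddr = 510: l1_idx=3, l2_idx=3
L1[3] = 0; L2[0][3] = 49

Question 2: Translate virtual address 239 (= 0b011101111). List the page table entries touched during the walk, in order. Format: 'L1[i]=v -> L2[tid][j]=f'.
Answer: L1[1]=2 -> L2[2][3]=44

Derivation:
vaddr = 239 = 0b011101111
Split: l1_idx=1, l2_idx=3, offset=15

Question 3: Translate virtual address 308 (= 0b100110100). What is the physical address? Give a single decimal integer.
vaddr = 308 = 0b100110100
Split: l1_idx=2, l2_idx=1, offset=20
L1[2] = 1
L2[1][1] = 4
paddr = 4 * 32 + 20 = 148

Answer: 148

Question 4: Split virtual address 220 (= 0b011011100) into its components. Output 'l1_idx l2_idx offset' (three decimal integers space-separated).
Answer: 1 2 28

Derivation:
vaddr = 220 = 0b011011100
  top 2 bits -> l1_idx = 1
  next 2 bits -> l2_idx = 2
  bottom 5 bits -> offset = 28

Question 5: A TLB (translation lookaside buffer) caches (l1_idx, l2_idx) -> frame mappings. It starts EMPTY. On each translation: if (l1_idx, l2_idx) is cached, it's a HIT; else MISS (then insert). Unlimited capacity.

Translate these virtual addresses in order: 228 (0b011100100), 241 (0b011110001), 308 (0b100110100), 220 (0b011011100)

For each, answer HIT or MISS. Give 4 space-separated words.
vaddr=228: (1,3) not in TLB -> MISS, insert
vaddr=241: (1,3) in TLB -> HIT
vaddr=308: (2,1) not in TLB -> MISS, insert
vaddr=220: (1,2) not in TLB -> MISS, insert

Answer: MISS HIT MISS MISS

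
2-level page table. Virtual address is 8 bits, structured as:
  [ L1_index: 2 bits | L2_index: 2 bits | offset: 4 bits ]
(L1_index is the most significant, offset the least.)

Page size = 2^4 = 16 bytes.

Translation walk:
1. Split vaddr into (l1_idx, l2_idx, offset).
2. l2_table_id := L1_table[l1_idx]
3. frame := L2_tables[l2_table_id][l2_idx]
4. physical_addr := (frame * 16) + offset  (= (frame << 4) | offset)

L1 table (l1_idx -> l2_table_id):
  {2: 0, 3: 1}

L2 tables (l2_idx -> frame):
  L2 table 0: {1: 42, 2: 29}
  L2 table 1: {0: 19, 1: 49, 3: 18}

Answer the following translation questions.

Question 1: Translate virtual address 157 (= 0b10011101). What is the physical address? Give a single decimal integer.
vaddr = 157 = 0b10011101
Split: l1_idx=2, l2_idx=1, offset=13
L1[2] = 0
L2[0][1] = 42
paddr = 42 * 16 + 13 = 685

Answer: 685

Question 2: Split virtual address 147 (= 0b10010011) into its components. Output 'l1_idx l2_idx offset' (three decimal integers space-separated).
vaddr = 147 = 0b10010011
  top 2 bits -> l1_idx = 2
  next 2 bits -> l2_idx = 1
  bottom 4 bits -> offset = 3

Answer: 2 1 3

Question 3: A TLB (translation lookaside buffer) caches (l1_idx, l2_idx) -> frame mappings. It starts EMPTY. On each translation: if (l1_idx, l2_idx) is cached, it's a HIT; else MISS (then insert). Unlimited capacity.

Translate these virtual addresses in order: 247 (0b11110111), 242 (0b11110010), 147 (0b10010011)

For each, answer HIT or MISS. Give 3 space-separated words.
Answer: MISS HIT MISS

Derivation:
vaddr=247: (3,3) not in TLB -> MISS, insert
vaddr=242: (3,3) in TLB -> HIT
vaddr=147: (2,1) not in TLB -> MISS, insert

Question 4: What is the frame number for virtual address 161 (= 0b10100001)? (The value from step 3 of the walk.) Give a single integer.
Answer: 29

Derivation:
vaddr = 161: l1_idx=2, l2_idx=2
L1[2] = 0; L2[0][2] = 29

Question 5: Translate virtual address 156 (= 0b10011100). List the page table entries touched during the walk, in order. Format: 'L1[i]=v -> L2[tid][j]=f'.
vaddr = 156 = 0b10011100
Split: l1_idx=2, l2_idx=1, offset=12

Answer: L1[2]=0 -> L2[0][1]=42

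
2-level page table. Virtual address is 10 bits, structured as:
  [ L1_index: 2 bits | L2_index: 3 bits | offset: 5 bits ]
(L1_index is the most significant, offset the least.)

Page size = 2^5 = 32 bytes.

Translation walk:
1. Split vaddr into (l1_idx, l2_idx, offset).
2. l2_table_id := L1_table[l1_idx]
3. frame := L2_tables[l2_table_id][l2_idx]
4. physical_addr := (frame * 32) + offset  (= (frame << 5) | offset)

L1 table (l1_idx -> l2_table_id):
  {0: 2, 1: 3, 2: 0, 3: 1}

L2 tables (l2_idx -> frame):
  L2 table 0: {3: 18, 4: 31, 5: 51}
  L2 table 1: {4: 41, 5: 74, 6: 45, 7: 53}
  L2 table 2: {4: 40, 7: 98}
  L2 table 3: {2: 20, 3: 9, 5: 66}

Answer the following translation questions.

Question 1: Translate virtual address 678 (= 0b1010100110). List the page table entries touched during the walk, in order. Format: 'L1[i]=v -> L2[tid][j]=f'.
Answer: L1[2]=0 -> L2[0][5]=51

Derivation:
vaddr = 678 = 0b1010100110
Split: l1_idx=2, l2_idx=5, offset=6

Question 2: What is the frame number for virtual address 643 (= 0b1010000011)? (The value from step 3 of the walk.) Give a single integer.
vaddr = 643: l1_idx=2, l2_idx=4
L1[2] = 0; L2[0][4] = 31

Answer: 31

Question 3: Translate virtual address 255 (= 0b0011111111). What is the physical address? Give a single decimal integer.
vaddr = 255 = 0b0011111111
Split: l1_idx=0, l2_idx=7, offset=31
L1[0] = 2
L2[2][7] = 98
paddr = 98 * 32 + 31 = 3167

Answer: 3167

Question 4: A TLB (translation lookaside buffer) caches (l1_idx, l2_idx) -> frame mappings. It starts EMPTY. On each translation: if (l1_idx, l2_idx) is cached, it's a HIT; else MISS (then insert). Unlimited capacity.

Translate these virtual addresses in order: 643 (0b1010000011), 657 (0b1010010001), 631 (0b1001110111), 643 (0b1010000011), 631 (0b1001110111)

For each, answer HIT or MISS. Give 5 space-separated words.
Answer: MISS HIT MISS HIT HIT

Derivation:
vaddr=643: (2,4) not in TLB -> MISS, insert
vaddr=657: (2,4) in TLB -> HIT
vaddr=631: (2,3) not in TLB -> MISS, insert
vaddr=643: (2,4) in TLB -> HIT
vaddr=631: (2,3) in TLB -> HIT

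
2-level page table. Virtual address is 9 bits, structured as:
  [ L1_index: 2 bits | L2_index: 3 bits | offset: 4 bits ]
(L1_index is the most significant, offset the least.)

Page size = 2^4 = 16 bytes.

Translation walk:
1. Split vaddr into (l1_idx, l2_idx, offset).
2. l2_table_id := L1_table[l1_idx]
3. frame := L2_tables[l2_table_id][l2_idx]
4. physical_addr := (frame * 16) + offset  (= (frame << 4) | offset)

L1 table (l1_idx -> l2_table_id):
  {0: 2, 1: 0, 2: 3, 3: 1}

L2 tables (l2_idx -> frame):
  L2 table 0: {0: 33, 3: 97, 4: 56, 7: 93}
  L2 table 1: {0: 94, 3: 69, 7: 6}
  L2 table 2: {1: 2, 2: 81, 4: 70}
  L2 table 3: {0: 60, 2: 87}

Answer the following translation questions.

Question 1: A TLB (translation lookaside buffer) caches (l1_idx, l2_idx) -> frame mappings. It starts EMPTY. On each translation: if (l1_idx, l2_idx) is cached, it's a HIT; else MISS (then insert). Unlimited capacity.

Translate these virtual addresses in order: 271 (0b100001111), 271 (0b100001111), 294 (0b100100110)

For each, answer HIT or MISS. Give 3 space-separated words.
vaddr=271: (2,0) not in TLB -> MISS, insert
vaddr=271: (2,0) in TLB -> HIT
vaddr=294: (2,2) not in TLB -> MISS, insert

Answer: MISS HIT MISS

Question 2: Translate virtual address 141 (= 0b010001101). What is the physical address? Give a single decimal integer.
Answer: 541

Derivation:
vaddr = 141 = 0b010001101
Split: l1_idx=1, l2_idx=0, offset=13
L1[1] = 0
L2[0][0] = 33
paddr = 33 * 16 + 13 = 541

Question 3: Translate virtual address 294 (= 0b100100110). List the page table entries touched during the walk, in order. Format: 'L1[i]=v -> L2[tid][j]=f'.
vaddr = 294 = 0b100100110
Split: l1_idx=2, l2_idx=2, offset=6

Answer: L1[2]=3 -> L2[3][2]=87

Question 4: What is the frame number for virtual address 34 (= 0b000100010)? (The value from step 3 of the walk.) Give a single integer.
vaddr = 34: l1_idx=0, l2_idx=2
L1[0] = 2; L2[2][2] = 81

Answer: 81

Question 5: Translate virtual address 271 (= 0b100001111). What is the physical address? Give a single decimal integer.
vaddr = 271 = 0b100001111
Split: l1_idx=2, l2_idx=0, offset=15
L1[2] = 3
L2[3][0] = 60
paddr = 60 * 16 + 15 = 975

Answer: 975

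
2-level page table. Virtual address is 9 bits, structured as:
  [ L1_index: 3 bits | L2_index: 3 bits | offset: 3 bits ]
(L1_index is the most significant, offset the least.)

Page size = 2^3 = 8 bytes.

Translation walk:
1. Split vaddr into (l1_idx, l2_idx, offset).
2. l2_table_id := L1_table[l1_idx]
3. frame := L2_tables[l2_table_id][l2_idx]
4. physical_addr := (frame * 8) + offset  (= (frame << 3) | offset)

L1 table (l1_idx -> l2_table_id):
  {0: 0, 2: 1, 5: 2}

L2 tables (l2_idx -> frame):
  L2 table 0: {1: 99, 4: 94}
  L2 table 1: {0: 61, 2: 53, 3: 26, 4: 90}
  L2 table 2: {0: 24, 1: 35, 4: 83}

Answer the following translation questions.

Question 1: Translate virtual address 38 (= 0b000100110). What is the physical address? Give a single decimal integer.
vaddr = 38 = 0b000100110
Split: l1_idx=0, l2_idx=4, offset=6
L1[0] = 0
L2[0][4] = 94
paddr = 94 * 8 + 6 = 758

Answer: 758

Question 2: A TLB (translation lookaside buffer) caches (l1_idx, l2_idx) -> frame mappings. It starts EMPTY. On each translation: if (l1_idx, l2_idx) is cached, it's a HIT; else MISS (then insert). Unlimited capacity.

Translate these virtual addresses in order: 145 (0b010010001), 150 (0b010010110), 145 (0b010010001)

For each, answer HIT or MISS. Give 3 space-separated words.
Answer: MISS HIT HIT

Derivation:
vaddr=145: (2,2) not in TLB -> MISS, insert
vaddr=150: (2,2) in TLB -> HIT
vaddr=145: (2,2) in TLB -> HIT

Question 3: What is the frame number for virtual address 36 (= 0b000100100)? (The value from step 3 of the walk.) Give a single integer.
Answer: 94

Derivation:
vaddr = 36: l1_idx=0, l2_idx=4
L1[0] = 0; L2[0][4] = 94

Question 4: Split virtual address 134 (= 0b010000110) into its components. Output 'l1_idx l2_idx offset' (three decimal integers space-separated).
Answer: 2 0 6

Derivation:
vaddr = 134 = 0b010000110
  top 3 bits -> l1_idx = 2
  next 3 bits -> l2_idx = 0
  bottom 3 bits -> offset = 6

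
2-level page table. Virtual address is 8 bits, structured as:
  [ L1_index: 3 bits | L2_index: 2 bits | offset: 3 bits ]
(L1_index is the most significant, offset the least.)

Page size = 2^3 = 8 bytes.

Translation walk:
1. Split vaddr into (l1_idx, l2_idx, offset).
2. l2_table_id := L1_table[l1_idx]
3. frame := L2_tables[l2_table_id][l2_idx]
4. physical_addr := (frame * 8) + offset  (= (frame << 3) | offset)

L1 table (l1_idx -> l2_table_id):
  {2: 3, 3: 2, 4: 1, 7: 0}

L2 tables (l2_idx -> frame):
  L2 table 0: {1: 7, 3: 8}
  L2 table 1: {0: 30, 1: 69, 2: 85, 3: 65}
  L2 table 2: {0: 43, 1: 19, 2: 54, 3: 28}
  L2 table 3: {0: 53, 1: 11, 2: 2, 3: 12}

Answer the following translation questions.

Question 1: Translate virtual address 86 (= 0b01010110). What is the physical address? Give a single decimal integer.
Answer: 22

Derivation:
vaddr = 86 = 0b01010110
Split: l1_idx=2, l2_idx=2, offset=6
L1[2] = 3
L2[3][2] = 2
paddr = 2 * 8 + 6 = 22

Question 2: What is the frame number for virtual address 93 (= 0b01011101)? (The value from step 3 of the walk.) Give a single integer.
vaddr = 93: l1_idx=2, l2_idx=3
L1[2] = 3; L2[3][3] = 12

Answer: 12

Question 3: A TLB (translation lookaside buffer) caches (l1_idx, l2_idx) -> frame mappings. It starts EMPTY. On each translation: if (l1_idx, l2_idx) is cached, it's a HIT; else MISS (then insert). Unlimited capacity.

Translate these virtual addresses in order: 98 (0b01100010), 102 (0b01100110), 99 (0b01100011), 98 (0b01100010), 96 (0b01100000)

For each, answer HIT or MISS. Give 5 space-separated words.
Answer: MISS HIT HIT HIT HIT

Derivation:
vaddr=98: (3,0) not in TLB -> MISS, insert
vaddr=102: (3,0) in TLB -> HIT
vaddr=99: (3,0) in TLB -> HIT
vaddr=98: (3,0) in TLB -> HIT
vaddr=96: (3,0) in TLB -> HIT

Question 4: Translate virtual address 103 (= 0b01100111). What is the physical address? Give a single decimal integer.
Answer: 351

Derivation:
vaddr = 103 = 0b01100111
Split: l1_idx=3, l2_idx=0, offset=7
L1[3] = 2
L2[2][0] = 43
paddr = 43 * 8 + 7 = 351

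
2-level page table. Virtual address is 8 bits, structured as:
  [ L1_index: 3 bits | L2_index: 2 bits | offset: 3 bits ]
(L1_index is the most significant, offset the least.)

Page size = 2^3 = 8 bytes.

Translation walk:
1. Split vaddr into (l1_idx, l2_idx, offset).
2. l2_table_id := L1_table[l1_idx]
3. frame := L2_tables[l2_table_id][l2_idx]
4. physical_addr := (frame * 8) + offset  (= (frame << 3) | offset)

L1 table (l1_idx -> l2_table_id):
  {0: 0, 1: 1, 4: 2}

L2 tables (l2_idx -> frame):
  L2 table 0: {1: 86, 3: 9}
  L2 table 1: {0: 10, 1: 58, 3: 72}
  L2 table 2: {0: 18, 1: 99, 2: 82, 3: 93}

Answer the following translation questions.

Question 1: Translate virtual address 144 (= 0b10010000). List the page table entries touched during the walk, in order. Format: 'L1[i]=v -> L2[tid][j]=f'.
vaddr = 144 = 0b10010000
Split: l1_idx=4, l2_idx=2, offset=0

Answer: L1[4]=2 -> L2[2][2]=82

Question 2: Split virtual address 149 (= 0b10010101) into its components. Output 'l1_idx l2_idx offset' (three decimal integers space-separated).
Answer: 4 2 5

Derivation:
vaddr = 149 = 0b10010101
  top 3 bits -> l1_idx = 4
  next 2 bits -> l2_idx = 2
  bottom 3 bits -> offset = 5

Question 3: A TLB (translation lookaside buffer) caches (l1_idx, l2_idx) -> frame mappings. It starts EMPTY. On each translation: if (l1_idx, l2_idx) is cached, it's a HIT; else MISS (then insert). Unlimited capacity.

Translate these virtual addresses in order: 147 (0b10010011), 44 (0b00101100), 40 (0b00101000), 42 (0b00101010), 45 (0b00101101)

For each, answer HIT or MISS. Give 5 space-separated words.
vaddr=147: (4,2) not in TLB -> MISS, insert
vaddr=44: (1,1) not in TLB -> MISS, insert
vaddr=40: (1,1) in TLB -> HIT
vaddr=42: (1,1) in TLB -> HIT
vaddr=45: (1,1) in TLB -> HIT

Answer: MISS MISS HIT HIT HIT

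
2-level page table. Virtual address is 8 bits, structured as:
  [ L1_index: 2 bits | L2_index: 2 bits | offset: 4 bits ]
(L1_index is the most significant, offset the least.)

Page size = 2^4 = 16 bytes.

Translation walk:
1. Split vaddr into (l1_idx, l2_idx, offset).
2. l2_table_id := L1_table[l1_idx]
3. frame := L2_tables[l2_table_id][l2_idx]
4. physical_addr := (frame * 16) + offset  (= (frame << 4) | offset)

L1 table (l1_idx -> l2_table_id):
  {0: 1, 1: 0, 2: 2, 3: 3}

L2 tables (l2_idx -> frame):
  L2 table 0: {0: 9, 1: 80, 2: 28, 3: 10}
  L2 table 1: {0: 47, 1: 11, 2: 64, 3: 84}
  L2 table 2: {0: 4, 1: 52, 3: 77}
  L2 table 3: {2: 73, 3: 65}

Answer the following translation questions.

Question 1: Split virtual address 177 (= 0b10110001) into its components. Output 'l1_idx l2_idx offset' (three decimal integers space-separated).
vaddr = 177 = 0b10110001
  top 2 bits -> l1_idx = 2
  next 2 bits -> l2_idx = 3
  bottom 4 bits -> offset = 1

Answer: 2 3 1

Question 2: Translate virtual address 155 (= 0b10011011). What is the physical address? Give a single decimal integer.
Answer: 843

Derivation:
vaddr = 155 = 0b10011011
Split: l1_idx=2, l2_idx=1, offset=11
L1[2] = 2
L2[2][1] = 52
paddr = 52 * 16 + 11 = 843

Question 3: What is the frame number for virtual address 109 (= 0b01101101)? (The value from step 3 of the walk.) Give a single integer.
Answer: 28

Derivation:
vaddr = 109: l1_idx=1, l2_idx=2
L1[1] = 0; L2[0][2] = 28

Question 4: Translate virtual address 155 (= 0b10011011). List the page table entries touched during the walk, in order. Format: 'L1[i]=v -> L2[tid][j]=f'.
vaddr = 155 = 0b10011011
Split: l1_idx=2, l2_idx=1, offset=11

Answer: L1[2]=2 -> L2[2][1]=52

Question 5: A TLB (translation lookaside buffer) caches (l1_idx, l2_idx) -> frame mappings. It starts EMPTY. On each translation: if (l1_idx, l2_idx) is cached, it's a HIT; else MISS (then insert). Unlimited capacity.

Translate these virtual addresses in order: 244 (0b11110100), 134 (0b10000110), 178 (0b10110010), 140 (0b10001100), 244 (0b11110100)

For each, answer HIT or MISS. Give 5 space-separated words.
Answer: MISS MISS MISS HIT HIT

Derivation:
vaddr=244: (3,3) not in TLB -> MISS, insert
vaddr=134: (2,0) not in TLB -> MISS, insert
vaddr=178: (2,3) not in TLB -> MISS, insert
vaddr=140: (2,0) in TLB -> HIT
vaddr=244: (3,3) in TLB -> HIT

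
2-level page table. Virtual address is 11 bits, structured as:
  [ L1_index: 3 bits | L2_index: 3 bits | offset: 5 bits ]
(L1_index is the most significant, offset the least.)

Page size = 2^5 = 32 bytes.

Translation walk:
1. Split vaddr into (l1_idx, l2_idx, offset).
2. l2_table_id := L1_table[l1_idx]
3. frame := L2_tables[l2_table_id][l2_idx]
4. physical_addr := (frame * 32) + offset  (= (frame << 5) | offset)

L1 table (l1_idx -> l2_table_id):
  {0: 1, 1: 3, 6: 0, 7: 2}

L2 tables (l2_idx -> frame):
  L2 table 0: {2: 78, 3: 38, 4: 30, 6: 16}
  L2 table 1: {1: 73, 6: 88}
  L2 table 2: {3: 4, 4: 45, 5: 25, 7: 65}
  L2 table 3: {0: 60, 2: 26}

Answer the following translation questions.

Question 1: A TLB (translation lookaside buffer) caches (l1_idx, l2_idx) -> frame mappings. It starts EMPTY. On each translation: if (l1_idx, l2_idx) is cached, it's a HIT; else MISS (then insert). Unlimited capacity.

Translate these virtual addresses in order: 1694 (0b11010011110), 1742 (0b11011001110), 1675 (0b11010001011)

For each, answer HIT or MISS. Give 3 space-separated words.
vaddr=1694: (6,4) not in TLB -> MISS, insert
vaddr=1742: (6,6) not in TLB -> MISS, insert
vaddr=1675: (6,4) in TLB -> HIT

Answer: MISS MISS HIT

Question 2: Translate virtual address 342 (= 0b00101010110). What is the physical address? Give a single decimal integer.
vaddr = 342 = 0b00101010110
Split: l1_idx=1, l2_idx=2, offset=22
L1[1] = 3
L2[3][2] = 26
paddr = 26 * 32 + 22 = 854

Answer: 854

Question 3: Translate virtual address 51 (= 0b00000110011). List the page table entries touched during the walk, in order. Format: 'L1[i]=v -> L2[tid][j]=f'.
Answer: L1[0]=1 -> L2[1][1]=73

Derivation:
vaddr = 51 = 0b00000110011
Split: l1_idx=0, l2_idx=1, offset=19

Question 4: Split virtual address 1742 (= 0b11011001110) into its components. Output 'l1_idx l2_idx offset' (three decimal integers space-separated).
vaddr = 1742 = 0b11011001110
  top 3 bits -> l1_idx = 6
  next 3 bits -> l2_idx = 6
  bottom 5 bits -> offset = 14

Answer: 6 6 14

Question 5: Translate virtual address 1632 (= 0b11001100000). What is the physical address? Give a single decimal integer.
vaddr = 1632 = 0b11001100000
Split: l1_idx=6, l2_idx=3, offset=0
L1[6] = 0
L2[0][3] = 38
paddr = 38 * 32 + 0 = 1216

Answer: 1216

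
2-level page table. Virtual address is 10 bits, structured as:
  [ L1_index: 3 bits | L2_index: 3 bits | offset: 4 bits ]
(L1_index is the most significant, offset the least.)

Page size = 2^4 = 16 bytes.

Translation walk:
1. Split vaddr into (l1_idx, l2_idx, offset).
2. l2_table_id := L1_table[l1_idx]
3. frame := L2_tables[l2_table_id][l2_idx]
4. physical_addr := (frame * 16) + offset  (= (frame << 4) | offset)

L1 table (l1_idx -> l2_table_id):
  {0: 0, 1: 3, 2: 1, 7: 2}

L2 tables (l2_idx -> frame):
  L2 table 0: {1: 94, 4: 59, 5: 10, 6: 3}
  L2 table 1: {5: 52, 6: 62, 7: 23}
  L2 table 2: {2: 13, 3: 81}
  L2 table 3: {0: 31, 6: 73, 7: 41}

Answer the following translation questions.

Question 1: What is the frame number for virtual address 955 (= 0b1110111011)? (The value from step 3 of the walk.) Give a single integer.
Answer: 81

Derivation:
vaddr = 955: l1_idx=7, l2_idx=3
L1[7] = 2; L2[2][3] = 81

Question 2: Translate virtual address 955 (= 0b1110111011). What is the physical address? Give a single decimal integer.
vaddr = 955 = 0b1110111011
Split: l1_idx=7, l2_idx=3, offset=11
L1[7] = 2
L2[2][3] = 81
paddr = 81 * 16 + 11 = 1307

Answer: 1307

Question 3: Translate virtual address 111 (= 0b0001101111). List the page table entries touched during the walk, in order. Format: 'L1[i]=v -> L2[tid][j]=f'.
Answer: L1[0]=0 -> L2[0][6]=3

Derivation:
vaddr = 111 = 0b0001101111
Split: l1_idx=0, l2_idx=6, offset=15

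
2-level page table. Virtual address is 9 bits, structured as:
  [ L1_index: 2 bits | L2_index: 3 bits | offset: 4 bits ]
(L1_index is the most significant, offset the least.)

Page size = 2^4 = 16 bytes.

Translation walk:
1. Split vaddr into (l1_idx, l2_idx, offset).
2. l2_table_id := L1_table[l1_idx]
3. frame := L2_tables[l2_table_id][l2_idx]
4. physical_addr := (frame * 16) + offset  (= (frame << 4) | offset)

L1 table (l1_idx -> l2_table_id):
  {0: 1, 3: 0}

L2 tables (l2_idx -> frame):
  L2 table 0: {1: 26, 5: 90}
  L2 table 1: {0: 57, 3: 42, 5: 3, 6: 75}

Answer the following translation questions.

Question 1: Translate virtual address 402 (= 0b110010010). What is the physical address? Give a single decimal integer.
Answer: 418

Derivation:
vaddr = 402 = 0b110010010
Split: l1_idx=3, l2_idx=1, offset=2
L1[3] = 0
L2[0][1] = 26
paddr = 26 * 16 + 2 = 418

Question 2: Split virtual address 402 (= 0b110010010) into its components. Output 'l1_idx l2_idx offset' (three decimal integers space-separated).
vaddr = 402 = 0b110010010
  top 2 bits -> l1_idx = 3
  next 3 bits -> l2_idx = 1
  bottom 4 bits -> offset = 2

Answer: 3 1 2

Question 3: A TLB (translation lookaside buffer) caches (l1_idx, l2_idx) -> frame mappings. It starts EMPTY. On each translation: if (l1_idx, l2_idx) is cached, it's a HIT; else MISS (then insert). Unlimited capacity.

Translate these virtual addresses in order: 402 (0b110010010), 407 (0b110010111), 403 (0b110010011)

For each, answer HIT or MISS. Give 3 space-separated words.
vaddr=402: (3,1) not in TLB -> MISS, insert
vaddr=407: (3,1) in TLB -> HIT
vaddr=403: (3,1) in TLB -> HIT

Answer: MISS HIT HIT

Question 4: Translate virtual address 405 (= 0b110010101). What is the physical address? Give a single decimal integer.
vaddr = 405 = 0b110010101
Split: l1_idx=3, l2_idx=1, offset=5
L1[3] = 0
L2[0][1] = 26
paddr = 26 * 16 + 5 = 421

Answer: 421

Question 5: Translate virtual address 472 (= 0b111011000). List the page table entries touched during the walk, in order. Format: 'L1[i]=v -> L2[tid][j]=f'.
vaddr = 472 = 0b111011000
Split: l1_idx=3, l2_idx=5, offset=8

Answer: L1[3]=0 -> L2[0][5]=90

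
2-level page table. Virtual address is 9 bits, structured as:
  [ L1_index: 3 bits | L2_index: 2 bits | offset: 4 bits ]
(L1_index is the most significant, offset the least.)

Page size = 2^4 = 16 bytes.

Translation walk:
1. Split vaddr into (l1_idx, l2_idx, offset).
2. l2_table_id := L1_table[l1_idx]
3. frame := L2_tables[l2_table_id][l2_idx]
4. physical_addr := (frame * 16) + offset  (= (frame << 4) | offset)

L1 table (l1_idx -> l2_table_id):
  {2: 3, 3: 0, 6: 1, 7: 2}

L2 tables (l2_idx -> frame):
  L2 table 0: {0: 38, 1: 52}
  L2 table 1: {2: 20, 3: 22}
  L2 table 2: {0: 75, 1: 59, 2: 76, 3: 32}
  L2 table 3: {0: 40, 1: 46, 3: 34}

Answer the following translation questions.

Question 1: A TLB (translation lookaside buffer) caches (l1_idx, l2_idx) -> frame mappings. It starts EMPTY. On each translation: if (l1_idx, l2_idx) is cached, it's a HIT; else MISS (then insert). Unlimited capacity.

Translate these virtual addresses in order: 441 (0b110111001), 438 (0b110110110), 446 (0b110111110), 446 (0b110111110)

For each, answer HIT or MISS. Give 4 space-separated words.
vaddr=441: (6,3) not in TLB -> MISS, insert
vaddr=438: (6,3) in TLB -> HIT
vaddr=446: (6,3) in TLB -> HIT
vaddr=446: (6,3) in TLB -> HIT

Answer: MISS HIT HIT HIT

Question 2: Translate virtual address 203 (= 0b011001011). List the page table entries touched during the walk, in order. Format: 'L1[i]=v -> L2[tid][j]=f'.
Answer: L1[3]=0 -> L2[0][0]=38

Derivation:
vaddr = 203 = 0b011001011
Split: l1_idx=3, l2_idx=0, offset=11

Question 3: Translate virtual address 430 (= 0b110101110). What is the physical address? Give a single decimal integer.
Answer: 334

Derivation:
vaddr = 430 = 0b110101110
Split: l1_idx=6, l2_idx=2, offset=14
L1[6] = 1
L2[1][2] = 20
paddr = 20 * 16 + 14 = 334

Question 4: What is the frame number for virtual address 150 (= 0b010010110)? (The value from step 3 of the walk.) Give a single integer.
vaddr = 150: l1_idx=2, l2_idx=1
L1[2] = 3; L2[3][1] = 46

Answer: 46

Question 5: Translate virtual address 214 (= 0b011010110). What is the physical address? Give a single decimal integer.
vaddr = 214 = 0b011010110
Split: l1_idx=3, l2_idx=1, offset=6
L1[3] = 0
L2[0][1] = 52
paddr = 52 * 16 + 6 = 838

Answer: 838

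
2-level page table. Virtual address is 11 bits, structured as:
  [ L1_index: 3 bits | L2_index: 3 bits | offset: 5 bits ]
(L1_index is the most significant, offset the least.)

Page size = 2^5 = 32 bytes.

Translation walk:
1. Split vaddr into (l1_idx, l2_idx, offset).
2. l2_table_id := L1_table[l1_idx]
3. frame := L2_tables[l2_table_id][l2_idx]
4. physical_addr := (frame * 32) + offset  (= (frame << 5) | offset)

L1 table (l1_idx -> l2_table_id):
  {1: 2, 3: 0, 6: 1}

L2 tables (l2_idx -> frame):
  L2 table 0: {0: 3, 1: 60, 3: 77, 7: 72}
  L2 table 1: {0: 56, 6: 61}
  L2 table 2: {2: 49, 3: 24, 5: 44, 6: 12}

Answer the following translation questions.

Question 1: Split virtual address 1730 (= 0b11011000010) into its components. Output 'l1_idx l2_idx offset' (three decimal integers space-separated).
Answer: 6 6 2

Derivation:
vaddr = 1730 = 0b11011000010
  top 3 bits -> l1_idx = 6
  next 3 bits -> l2_idx = 6
  bottom 5 bits -> offset = 2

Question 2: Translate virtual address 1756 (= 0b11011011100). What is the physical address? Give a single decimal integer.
Answer: 1980

Derivation:
vaddr = 1756 = 0b11011011100
Split: l1_idx=6, l2_idx=6, offset=28
L1[6] = 1
L2[1][6] = 61
paddr = 61 * 32 + 28 = 1980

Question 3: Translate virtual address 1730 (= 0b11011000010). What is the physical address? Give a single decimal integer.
Answer: 1954

Derivation:
vaddr = 1730 = 0b11011000010
Split: l1_idx=6, l2_idx=6, offset=2
L1[6] = 1
L2[1][6] = 61
paddr = 61 * 32 + 2 = 1954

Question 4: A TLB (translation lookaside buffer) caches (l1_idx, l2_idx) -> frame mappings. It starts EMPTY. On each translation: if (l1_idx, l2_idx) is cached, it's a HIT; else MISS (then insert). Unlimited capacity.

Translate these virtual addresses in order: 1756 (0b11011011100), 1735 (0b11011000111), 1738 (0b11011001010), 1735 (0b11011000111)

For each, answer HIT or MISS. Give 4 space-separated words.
vaddr=1756: (6,6) not in TLB -> MISS, insert
vaddr=1735: (6,6) in TLB -> HIT
vaddr=1738: (6,6) in TLB -> HIT
vaddr=1735: (6,6) in TLB -> HIT

Answer: MISS HIT HIT HIT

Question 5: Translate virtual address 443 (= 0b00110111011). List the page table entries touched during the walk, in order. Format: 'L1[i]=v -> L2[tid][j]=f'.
vaddr = 443 = 0b00110111011
Split: l1_idx=1, l2_idx=5, offset=27

Answer: L1[1]=2 -> L2[2][5]=44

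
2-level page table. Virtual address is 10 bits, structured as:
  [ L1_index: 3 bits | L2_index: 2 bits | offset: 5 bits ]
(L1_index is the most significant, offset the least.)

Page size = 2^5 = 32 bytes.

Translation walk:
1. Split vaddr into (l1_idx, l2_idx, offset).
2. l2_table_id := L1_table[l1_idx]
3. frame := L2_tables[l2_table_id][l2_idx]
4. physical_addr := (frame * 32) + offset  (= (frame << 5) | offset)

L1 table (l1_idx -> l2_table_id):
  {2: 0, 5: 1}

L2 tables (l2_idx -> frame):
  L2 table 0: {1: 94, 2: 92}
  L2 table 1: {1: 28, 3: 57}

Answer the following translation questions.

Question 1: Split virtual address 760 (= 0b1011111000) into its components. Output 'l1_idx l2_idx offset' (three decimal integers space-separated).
vaddr = 760 = 0b1011111000
  top 3 bits -> l1_idx = 5
  next 2 bits -> l2_idx = 3
  bottom 5 bits -> offset = 24

Answer: 5 3 24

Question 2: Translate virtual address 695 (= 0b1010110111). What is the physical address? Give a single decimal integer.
vaddr = 695 = 0b1010110111
Split: l1_idx=5, l2_idx=1, offset=23
L1[5] = 1
L2[1][1] = 28
paddr = 28 * 32 + 23 = 919

Answer: 919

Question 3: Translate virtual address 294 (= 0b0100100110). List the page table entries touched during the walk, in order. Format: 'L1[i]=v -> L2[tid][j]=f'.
vaddr = 294 = 0b0100100110
Split: l1_idx=2, l2_idx=1, offset=6

Answer: L1[2]=0 -> L2[0][1]=94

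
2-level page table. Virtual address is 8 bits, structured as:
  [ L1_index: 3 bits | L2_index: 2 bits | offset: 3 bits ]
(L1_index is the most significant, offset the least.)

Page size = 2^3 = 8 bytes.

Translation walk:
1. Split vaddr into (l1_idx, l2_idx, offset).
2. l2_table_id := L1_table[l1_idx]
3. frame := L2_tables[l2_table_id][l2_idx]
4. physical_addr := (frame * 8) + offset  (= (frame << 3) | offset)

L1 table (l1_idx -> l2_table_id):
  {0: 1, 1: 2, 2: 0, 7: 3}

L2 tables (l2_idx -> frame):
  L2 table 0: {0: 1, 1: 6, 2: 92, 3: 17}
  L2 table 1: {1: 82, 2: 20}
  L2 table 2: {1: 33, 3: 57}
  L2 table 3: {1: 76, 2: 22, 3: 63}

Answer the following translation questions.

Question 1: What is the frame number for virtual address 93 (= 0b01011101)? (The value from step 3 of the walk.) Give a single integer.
Answer: 17

Derivation:
vaddr = 93: l1_idx=2, l2_idx=3
L1[2] = 0; L2[0][3] = 17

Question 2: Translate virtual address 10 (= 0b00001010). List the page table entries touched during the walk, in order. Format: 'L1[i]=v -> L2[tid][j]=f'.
Answer: L1[0]=1 -> L2[1][1]=82

Derivation:
vaddr = 10 = 0b00001010
Split: l1_idx=0, l2_idx=1, offset=2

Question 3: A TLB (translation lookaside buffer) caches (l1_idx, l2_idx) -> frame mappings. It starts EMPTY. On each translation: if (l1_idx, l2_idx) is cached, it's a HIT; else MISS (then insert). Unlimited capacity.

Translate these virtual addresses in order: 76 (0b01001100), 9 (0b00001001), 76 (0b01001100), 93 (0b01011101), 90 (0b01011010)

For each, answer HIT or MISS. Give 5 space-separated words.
vaddr=76: (2,1) not in TLB -> MISS, insert
vaddr=9: (0,1) not in TLB -> MISS, insert
vaddr=76: (2,1) in TLB -> HIT
vaddr=93: (2,3) not in TLB -> MISS, insert
vaddr=90: (2,3) in TLB -> HIT

Answer: MISS MISS HIT MISS HIT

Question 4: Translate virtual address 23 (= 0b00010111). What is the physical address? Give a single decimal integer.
Answer: 167

Derivation:
vaddr = 23 = 0b00010111
Split: l1_idx=0, l2_idx=2, offset=7
L1[0] = 1
L2[1][2] = 20
paddr = 20 * 8 + 7 = 167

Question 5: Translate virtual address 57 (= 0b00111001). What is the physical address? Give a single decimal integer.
Answer: 457

Derivation:
vaddr = 57 = 0b00111001
Split: l1_idx=1, l2_idx=3, offset=1
L1[1] = 2
L2[2][3] = 57
paddr = 57 * 8 + 1 = 457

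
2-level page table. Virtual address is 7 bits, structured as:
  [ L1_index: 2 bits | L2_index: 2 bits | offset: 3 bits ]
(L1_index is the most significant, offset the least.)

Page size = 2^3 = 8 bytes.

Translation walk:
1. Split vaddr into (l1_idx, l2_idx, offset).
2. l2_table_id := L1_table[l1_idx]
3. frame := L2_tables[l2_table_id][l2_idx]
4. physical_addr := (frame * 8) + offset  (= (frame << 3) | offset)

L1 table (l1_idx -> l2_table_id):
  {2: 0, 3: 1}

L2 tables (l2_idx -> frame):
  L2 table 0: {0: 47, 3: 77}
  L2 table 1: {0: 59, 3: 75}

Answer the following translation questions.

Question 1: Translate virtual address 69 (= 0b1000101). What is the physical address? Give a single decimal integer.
Answer: 381

Derivation:
vaddr = 69 = 0b1000101
Split: l1_idx=2, l2_idx=0, offset=5
L1[2] = 0
L2[0][0] = 47
paddr = 47 * 8 + 5 = 381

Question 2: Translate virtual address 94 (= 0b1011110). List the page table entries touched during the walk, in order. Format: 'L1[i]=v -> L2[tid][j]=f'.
vaddr = 94 = 0b1011110
Split: l1_idx=2, l2_idx=3, offset=6

Answer: L1[2]=0 -> L2[0][3]=77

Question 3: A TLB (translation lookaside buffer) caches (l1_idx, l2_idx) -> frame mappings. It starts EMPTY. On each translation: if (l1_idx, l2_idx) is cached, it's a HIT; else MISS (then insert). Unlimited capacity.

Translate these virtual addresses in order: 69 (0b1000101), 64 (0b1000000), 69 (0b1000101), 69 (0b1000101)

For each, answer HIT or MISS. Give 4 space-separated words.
vaddr=69: (2,0) not in TLB -> MISS, insert
vaddr=64: (2,0) in TLB -> HIT
vaddr=69: (2,0) in TLB -> HIT
vaddr=69: (2,0) in TLB -> HIT

Answer: MISS HIT HIT HIT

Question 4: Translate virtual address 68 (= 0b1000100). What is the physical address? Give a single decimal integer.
vaddr = 68 = 0b1000100
Split: l1_idx=2, l2_idx=0, offset=4
L1[2] = 0
L2[0][0] = 47
paddr = 47 * 8 + 4 = 380

Answer: 380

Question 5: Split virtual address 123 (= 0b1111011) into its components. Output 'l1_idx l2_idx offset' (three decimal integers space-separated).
vaddr = 123 = 0b1111011
  top 2 bits -> l1_idx = 3
  next 2 bits -> l2_idx = 3
  bottom 3 bits -> offset = 3

Answer: 3 3 3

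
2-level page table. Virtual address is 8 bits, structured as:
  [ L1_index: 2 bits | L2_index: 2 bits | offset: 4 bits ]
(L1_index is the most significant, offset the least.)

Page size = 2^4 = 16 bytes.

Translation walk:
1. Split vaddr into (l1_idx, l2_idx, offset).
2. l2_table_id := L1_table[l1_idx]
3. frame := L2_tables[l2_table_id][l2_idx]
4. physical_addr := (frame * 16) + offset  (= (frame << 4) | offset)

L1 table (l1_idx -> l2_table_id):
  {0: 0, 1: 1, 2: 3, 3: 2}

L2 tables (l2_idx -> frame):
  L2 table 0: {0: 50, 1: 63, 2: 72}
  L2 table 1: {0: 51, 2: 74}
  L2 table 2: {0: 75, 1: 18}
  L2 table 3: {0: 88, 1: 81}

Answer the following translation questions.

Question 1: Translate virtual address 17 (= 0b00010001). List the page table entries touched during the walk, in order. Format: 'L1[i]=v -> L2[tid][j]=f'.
vaddr = 17 = 0b00010001
Split: l1_idx=0, l2_idx=1, offset=1

Answer: L1[0]=0 -> L2[0][1]=63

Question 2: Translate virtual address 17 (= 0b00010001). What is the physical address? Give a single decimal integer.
vaddr = 17 = 0b00010001
Split: l1_idx=0, l2_idx=1, offset=1
L1[0] = 0
L2[0][1] = 63
paddr = 63 * 16 + 1 = 1009

Answer: 1009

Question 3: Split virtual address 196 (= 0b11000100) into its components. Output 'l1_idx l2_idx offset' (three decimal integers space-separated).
Answer: 3 0 4

Derivation:
vaddr = 196 = 0b11000100
  top 2 bits -> l1_idx = 3
  next 2 bits -> l2_idx = 0
  bottom 4 bits -> offset = 4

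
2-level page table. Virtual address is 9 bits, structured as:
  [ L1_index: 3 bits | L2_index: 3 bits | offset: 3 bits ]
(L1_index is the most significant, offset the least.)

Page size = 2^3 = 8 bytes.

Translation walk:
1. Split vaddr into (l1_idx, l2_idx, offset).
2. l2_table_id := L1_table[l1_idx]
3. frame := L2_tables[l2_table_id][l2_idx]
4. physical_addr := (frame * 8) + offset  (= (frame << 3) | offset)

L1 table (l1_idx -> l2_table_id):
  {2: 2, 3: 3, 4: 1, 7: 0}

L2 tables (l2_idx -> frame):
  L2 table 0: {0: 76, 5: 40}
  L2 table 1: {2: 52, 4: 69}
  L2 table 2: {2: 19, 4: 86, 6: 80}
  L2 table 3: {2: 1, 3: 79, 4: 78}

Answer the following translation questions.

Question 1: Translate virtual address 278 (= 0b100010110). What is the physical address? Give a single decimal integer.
vaddr = 278 = 0b100010110
Split: l1_idx=4, l2_idx=2, offset=6
L1[4] = 1
L2[1][2] = 52
paddr = 52 * 8 + 6 = 422

Answer: 422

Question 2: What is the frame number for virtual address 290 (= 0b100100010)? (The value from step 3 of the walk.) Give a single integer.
vaddr = 290: l1_idx=4, l2_idx=4
L1[4] = 1; L2[1][4] = 69

Answer: 69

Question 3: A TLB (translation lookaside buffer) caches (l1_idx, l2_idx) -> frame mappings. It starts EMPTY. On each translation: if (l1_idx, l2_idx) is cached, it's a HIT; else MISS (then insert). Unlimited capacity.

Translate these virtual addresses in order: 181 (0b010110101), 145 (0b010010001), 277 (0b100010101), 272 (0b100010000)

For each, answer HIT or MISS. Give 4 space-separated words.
vaddr=181: (2,6) not in TLB -> MISS, insert
vaddr=145: (2,2) not in TLB -> MISS, insert
vaddr=277: (4,2) not in TLB -> MISS, insert
vaddr=272: (4,2) in TLB -> HIT

Answer: MISS MISS MISS HIT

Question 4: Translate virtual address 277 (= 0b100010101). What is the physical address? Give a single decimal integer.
Answer: 421

Derivation:
vaddr = 277 = 0b100010101
Split: l1_idx=4, l2_idx=2, offset=5
L1[4] = 1
L2[1][2] = 52
paddr = 52 * 8 + 5 = 421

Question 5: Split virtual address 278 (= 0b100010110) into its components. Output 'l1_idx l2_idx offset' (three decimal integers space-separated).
Answer: 4 2 6

Derivation:
vaddr = 278 = 0b100010110
  top 3 bits -> l1_idx = 4
  next 3 bits -> l2_idx = 2
  bottom 3 bits -> offset = 6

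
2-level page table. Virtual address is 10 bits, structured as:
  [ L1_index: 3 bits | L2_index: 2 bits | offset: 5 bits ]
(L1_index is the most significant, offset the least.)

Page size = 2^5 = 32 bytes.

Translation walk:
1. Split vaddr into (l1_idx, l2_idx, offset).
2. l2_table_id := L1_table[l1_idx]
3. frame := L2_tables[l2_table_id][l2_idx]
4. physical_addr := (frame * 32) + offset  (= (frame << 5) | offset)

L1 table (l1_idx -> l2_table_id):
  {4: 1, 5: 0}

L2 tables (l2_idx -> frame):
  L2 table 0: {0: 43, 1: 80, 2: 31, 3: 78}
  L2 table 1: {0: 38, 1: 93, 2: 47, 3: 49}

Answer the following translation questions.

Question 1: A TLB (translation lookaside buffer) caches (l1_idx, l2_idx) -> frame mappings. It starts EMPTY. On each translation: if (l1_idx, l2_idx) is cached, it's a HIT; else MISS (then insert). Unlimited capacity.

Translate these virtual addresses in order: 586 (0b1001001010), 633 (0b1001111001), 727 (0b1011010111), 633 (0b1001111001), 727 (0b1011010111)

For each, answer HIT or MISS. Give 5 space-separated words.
vaddr=586: (4,2) not in TLB -> MISS, insert
vaddr=633: (4,3) not in TLB -> MISS, insert
vaddr=727: (5,2) not in TLB -> MISS, insert
vaddr=633: (4,3) in TLB -> HIT
vaddr=727: (5,2) in TLB -> HIT

Answer: MISS MISS MISS HIT HIT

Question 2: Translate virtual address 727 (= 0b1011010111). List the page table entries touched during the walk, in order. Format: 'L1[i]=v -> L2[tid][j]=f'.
Answer: L1[5]=0 -> L2[0][2]=31

Derivation:
vaddr = 727 = 0b1011010111
Split: l1_idx=5, l2_idx=2, offset=23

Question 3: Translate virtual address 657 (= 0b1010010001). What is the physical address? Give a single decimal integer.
Answer: 1393

Derivation:
vaddr = 657 = 0b1010010001
Split: l1_idx=5, l2_idx=0, offset=17
L1[5] = 0
L2[0][0] = 43
paddr = 43 * 32 + 17 = 1393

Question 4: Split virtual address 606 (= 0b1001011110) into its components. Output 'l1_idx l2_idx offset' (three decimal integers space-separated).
vaddr = 606 = 0b1001011110
  top 3 bits -> l1_idx = 4
  next 2 bits -> l2_idx = 2
  bottom 5 bits -> offset = 30

Answer: 4 2 30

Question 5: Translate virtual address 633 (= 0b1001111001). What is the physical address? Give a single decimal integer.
Answer: 1593

Derivation:
vaddr = 633 = 0b1001111001
Split: l1_idx=4, l2_idx=3, offset=25
L1[4] = 1
L2[1][3] = 49
paddr = 49 * 32 + 25 = 1593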